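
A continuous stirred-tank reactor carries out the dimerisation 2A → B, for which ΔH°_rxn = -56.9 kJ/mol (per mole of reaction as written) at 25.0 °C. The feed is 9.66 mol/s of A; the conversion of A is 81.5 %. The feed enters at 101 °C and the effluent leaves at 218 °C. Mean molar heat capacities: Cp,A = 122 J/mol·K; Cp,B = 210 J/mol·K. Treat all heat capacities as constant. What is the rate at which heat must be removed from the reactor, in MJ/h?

Q_out = 403 MJ/h

Extent of reaction ξ = 0.815 × 9.66 / 2 = 3.9364 mol/s
Reaction term: ξ·ΔH°_rxn = 3.9364 × -56.9 = -223.98 kJ/s
Sensible, feed 101→25 °C: -89.568 kJ/s
Outlet flows (mol/s): A 1.7871, B 3.9364
Sensible, products 25→218 °C: 201.62 kJ/s
Q = ΔH = -111.93 kJ/s = -111.93 kW
Heat removed = 402.94 MJ/h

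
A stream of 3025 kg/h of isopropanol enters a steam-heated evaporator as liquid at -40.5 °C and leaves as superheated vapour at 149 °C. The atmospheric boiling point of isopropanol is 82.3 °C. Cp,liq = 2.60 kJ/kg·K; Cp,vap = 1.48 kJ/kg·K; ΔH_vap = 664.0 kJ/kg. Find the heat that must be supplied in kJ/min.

liquid -40.5→82.3 °C: 319.28 kJ/kg
vaporisation at 82.3 °C: 664 kJ/kg
vapour 82.3→149 °C: 98.716 kJ/kg
Δh = 319.28 + 664 + 98.716 = 1082 kJ/kg
Q = ṁ·Δh = 3025 kg/h × 1082 kJ/kg = 3.273e+06 kJ/h
|Q| = 909.18 kW = 54551 kJ/min

Q = 54600 kJ/min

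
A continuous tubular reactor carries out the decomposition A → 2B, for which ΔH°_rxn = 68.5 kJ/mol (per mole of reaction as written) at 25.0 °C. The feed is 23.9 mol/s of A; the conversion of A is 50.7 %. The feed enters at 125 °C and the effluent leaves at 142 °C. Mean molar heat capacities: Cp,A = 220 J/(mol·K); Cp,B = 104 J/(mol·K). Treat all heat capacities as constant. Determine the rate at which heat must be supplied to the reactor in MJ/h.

Extent of reaction ξ = 0.507 × 23.9 = 12.117 mol/s
Reaction term: ξ·ΔH°_rxn = 12.117 × 68.5 = 830.04 kJ/s
Sensible, feed 125→25 °C: -525.8 kJ/s
Outlet flows (mol/s): A 11.783, B 24.235
Sensible, products 25→142 °C: 598.17 kJ/s
Q = ΔH = 902.41 kJ/s = 902.41 kW
Heat supplied = 3248.7 MJ/h

Q_in = 3250 MJ/h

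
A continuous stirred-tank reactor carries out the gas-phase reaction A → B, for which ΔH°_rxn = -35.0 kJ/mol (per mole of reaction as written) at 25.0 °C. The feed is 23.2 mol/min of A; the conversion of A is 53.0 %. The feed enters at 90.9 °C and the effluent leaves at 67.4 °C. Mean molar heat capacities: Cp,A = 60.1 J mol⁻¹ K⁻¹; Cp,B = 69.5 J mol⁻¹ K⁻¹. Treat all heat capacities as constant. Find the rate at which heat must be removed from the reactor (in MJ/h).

Extent of reaction ξ = 0.530 × 23.2 = 12.296 mol/min
Reaction term: ξ·ΔH°_rxn = 12.296 × -35.0 = -430.36 kJ/min
Sensible, feed 90.9→25 °C: -91.886 kJ/min
Outlet flows (mol/min): A 10.904, B 12.296
Sensible, products 25→67.4 °C: 64.02 kJ/min
Q = ΔH = -458.23 kJ/min = -7.6371 kW
Heat removed = 27.494 MJ/h

Q_out = 27.5 MJ/h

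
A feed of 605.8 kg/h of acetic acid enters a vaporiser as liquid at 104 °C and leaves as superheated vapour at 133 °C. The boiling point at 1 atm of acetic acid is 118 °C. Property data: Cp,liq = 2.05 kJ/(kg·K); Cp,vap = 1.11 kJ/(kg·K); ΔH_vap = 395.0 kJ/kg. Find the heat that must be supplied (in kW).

Q = 74.1 kW

liquid 104→118 °C: 28.7 kJ/kg
vaporisation at 118 °C: 395 kJ/kg
vapour 118→133 °C: 16.65 kJ/kg
Δh = 28.7 + 395 + 16.65 = 440.35 kJ/kg
Q = ṁ·Δh = 605.8 kg/h × 440.35 kJ/kg = 266760 kJ/h
|Q| = 74.101 kW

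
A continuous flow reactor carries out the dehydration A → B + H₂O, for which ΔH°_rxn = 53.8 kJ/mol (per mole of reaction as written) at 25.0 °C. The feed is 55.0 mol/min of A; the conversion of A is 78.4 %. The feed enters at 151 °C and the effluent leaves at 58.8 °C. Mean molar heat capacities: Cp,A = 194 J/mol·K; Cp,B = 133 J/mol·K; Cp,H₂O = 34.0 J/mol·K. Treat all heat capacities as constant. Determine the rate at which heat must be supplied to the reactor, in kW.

Extent of reaction ξ = 0.784 × 55.0 = 43.12 mol/min
Reaction term: ξ·ΔH°_rxn = 43.12 × 53.8 = 2319.9 kJ/min
Sensible, feed 151→25 °C: -1344.4 kJ/min
Outlet flows (mol/min): A 11.88, B 43.12, H₂O 43.12
Sensible, products 25→58.8 °C: 321.29 kJ/min
Q = ΔH = 1296.7 kJ/min = 21.612 kW
Heat supplied = 21.612 kW

Q_in = 21.6 kW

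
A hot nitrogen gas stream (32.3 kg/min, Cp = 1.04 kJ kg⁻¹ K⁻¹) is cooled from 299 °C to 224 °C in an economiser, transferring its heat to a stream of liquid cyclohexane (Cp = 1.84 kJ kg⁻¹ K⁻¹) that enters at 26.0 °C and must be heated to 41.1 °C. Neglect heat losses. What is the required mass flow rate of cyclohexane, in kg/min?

ṁ_c = 90.7 kg/min

Heat released by hot stream: Q = 32.3 × 1.04 × (299 − 224) = 2519.4 kJ/min
Energy balance on cold side (adiabatic exchanger): Q = ṁ_c·Cp_c·(T_c,out − T_c,in)
ṁ_c = 2519.4 / [1.84 × (41.1 − 26.0)] = 90.678 kg/min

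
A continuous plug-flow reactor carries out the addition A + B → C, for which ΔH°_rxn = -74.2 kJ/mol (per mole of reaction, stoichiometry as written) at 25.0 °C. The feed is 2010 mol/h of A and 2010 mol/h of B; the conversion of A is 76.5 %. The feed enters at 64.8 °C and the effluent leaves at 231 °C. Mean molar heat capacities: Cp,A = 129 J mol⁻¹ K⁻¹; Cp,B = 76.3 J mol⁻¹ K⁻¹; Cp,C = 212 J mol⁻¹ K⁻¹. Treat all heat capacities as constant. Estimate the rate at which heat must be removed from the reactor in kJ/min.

Extent of reaction ξ = 0.765 × 2010 = 1537.7 mol/h
Reaction term: ξ·ΔH°_rxn = 1537.7 × -74.2 = -114090 kJ/h
Sensible, feed 64.8→25 °C: -16424 kJ/h
Outlet flows (mol/h): A 472.35, B 472.35, C 1537.7
Sensible, products 25→231 °C: 87129 kJ/h
Q = ΔH = -43388 kJ/h = -12.052 kW
Heat removed = 723.14 kJ/min

Q_out = 723 kJ/min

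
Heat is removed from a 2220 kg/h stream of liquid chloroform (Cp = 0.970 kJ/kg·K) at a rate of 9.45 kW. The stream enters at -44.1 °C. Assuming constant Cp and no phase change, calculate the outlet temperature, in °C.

Q = 9.45 kW = 34020 kJ/h
ΔT = Q/(ṁ·Cp) = 34020/(2220×0.970) = 15.798 K
T_out = -44.1 − 15.798 = -59.898 °C

T_out = -59.9 °C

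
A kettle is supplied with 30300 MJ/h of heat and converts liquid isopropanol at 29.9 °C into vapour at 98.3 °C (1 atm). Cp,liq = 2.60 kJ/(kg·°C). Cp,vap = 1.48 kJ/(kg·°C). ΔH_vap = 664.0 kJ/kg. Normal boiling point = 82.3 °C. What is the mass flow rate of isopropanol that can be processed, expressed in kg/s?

ṁ = 10.2 kg/s

Δh = 2.60×(82.3−29.9) + 664.0 + 1.48×(98.3−82.3) = 823.92 kJ/kg
Q = 30300 MJ/h = 8416.7 kJ/s = 8416.7 kJ/s
ṁ = Q/Δh = 8416.7 / 823.92 = 10.215 kg/s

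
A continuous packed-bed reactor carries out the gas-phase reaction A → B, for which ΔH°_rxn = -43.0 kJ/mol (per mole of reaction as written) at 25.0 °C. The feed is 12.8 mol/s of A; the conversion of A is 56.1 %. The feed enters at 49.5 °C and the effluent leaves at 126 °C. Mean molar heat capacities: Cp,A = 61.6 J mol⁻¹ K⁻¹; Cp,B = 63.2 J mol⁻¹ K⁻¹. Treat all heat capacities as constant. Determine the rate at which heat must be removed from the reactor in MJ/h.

Q_out = 890 MJ/h

Extent of reaction ξ = 0.561 × 12.8 = 7.1808 mol/s
Reaction term: ξ·ΔH°_rxn = 7.1808 × -43.0 = -308.77 kJ/s
Sensible, feed 49.5→25 °C: -19.318 kJ/s
Outlet flows (mol/s): A 5.6192, B 7.1808
Sensible, products 25→126 °C: 80.797 kJ/s
Q = ΔH = -247.3 kJ/s = -247.3 kW
Heat removed = 890.26 MJ/h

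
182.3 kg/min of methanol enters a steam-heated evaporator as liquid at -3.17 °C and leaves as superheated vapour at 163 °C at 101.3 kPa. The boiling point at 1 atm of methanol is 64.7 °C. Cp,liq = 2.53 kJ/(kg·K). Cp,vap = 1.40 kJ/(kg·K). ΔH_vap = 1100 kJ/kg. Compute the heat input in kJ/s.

Q = 4280 kJ/s

liquid -3.17→64.7 °C: 171.71 kJ/kg
vaporisation at 64.7 °C: 1100 kJ/kg
vapour 64.7→163 °C: 137.62 kJ/kg
Δh = 171.71 + 1100 + 137.62 = 1409.3 kJ/kg
Q = ṁ·Δh = 182.3 kg/min × 1409.3 kJ/kg = 256920 kJ/min
|Q| = 4282 kW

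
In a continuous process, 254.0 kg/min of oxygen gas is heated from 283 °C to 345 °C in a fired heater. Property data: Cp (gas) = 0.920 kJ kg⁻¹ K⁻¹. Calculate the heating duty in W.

Q = 241000 W

Q = ṁ·Cp·ΔT = 254.0 × 0.920 × (345 − 283) = 14488 kJ/min
Converting: 14488 / 60 s = 241.47 kW
Heating duty = 241470 W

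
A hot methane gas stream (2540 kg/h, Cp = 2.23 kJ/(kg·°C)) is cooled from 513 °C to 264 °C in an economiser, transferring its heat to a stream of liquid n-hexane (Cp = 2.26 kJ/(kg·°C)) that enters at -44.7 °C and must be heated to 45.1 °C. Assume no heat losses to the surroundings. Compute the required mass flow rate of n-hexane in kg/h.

Heat released by hot stream: Q = 2540 × 2.23 × (513 − 264) = 1.4104e+06 kJ/h
Energy balance on cold side (adiabatic exchanger): Q = ṁ_c·Cp_c·(T_c,out − T_c,in)
ṁ_c = 1.4104e+06 / [2.26 × (45.1 − -44.7)] = 6949.5 kg/h

ṁ_c = 6950 kg/h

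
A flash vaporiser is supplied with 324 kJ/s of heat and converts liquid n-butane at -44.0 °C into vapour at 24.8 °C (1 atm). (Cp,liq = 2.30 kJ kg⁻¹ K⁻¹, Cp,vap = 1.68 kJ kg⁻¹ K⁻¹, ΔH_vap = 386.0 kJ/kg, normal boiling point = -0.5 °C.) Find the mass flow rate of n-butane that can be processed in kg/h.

Δh = 2.30×(-0.5−-44.0) + 386.0 + 1.68×(24.8−-0.5) = 528.55 kJ/kg
Q = 324 kJ/s = 324 kJ/s = 1.1664e+06 kJ/h
ṁ = Q/Δh = 1.1664e+06 / 528.55 = 2206.8 kg/h

ṁ = 2210 kg/h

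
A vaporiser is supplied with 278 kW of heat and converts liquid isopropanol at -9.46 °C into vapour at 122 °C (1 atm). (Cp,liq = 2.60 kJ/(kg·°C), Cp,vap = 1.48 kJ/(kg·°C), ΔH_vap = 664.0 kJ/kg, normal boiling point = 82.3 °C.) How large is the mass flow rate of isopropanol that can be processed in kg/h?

Δh = 2.60×(82.3−-9.46) + 664.0 + 1.48×(122−82.3) = 961.33 kJ/kg
Q = 278 kW = 278 kJ/s = 1.0008e+06 kJ/h
ṁ = Q/Δh = 1.0008e+06 / 961.33 = 1041.1 kg/h

ṁ = 1040 kg/h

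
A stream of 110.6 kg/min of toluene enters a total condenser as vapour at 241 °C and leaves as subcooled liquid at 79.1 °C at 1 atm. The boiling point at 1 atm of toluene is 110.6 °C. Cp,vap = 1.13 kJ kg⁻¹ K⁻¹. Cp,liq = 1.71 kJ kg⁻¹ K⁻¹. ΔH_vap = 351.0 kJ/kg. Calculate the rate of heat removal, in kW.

vapour 241→110.6 °C: -147.35 kJ/kg
condensation at 110.6 °C: -351 kJ/kg
liquid 110.6→79.1 °C: -53.865 kJ/kg
Δh = -147.35 + -351 + -53.865 = -552.22 kJ/kg
Q = ṁ·Δh = 110.6 kg/min × -552.22 kJ/kg = -61075 kJ/min
|Q| = 1017.9 kW

Q_c = 1020 kW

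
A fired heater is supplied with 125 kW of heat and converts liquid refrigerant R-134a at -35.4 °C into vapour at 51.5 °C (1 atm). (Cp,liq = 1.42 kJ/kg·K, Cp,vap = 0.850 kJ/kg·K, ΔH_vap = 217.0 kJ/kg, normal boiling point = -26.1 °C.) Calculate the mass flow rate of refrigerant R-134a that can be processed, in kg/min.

Δh = 1.42×(-26.1−-35.4) + 217.0 + 0.850×(51.5−-26.1) = 296.17 kJ/kg
Q = 125 kW = 125 kJ/s = 7500 kJ/min
ṁ = Q/Δh = 7500 / 296.17 = 25.324 kg/min

ṁ = 25.3 kg/min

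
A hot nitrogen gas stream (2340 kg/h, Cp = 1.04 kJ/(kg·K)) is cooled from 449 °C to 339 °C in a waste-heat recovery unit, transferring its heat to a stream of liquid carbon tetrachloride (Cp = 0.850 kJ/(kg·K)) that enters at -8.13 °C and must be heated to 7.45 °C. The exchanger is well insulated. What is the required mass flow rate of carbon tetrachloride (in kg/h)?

ṁ_c = 20200 kg/h

Heat released by hot stream: Q = 2340 × 1.04 × (449 − 339) = 267700 kJ/h
Energy balance on cold side (adiabatic exchanger): Q = ṁ_c·Cp_c·(T_c,out − T_c,in)
ṁ_c = 267700 / [0.850 × (7.45 − -8.13)] = 20214 kg/h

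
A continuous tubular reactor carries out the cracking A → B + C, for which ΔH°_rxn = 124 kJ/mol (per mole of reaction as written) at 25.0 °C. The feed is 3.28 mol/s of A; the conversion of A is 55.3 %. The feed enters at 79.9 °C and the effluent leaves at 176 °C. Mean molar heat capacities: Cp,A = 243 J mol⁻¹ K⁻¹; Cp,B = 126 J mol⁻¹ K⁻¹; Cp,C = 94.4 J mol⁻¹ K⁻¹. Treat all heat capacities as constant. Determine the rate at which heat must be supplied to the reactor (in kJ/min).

Extent of reaction ξ = 0.553 × 3.28 = 1.8138 mol/s
Reaction term: ξ·ΔH°_rxn = 1.8138 × 124 = 224.92 kJ/s
Sensible, feed 79.9→25 °C: -43.757 kJ/s
Outlet flows (mol/s): A 1.4662, B 1.8138, C 1.8138
Sensible, products 25→176 °C: 114.16 kJ/s
Q = ΔH = 295.32 kJ/s = 295.32 kW
Heat supplied = 17719 kJ/min

Q_in = 17700 kJ/min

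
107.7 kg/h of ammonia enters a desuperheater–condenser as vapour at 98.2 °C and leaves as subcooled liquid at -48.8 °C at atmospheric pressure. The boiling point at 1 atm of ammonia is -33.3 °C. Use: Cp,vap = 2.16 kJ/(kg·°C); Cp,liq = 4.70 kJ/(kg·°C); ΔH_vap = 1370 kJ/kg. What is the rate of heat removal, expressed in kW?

Q_c = 51.7 kW

vapour 98.2→-33.3 °C: -284.04 kJ/kg
condensation at -33.3 °C: -1370 kJ/kg
liquid -33.3→-48.8 °C: -72.85 kJ/kg
Δh = -284.04 + -1370 + -72.85 = -1726.9 kJ/kg
Q = ṁ·Δh = 107.7 kg/h × -1726.9 kJ/kg = -185990 kJ/h
|Q| = 51.663 kW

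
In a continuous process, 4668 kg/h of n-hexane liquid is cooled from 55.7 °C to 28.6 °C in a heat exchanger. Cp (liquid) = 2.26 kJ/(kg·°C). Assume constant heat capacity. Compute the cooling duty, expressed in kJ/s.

Q = ṁ·Cp·ΔT = 4668 × 2.26 × (28.6 − 55.7) = -285900 kJ/h
Converting: 285900 / 3600 s = 79.416 kW

Q_c = 79.4 kJ/s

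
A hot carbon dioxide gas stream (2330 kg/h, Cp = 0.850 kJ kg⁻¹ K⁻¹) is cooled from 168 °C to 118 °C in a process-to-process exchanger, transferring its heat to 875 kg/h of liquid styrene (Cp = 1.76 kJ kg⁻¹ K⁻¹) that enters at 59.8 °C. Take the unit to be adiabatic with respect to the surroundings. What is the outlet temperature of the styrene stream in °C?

Heat released by hot stream: Q = 2330 × 0.850 × (168 − 118) = 99025 kJ/h
Energy balance on cold side (adiabatic exchanger): Q = ṁ_c·Cp_c·(T_c,out − T_c,in)
T_c,out = 59.8 + 99025/(875 × 1.76) = 124.1 °C

T_c,out = 124 °C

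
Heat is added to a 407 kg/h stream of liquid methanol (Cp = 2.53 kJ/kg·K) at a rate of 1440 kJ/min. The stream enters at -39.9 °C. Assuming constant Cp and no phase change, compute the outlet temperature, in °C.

T_out = 44.0 °C

Q = 1440 kJ/min = 86400 kJ/h
ΔT = Q/(ṁ·Cp) = 86400/(407×2.53) = 83.907 K
T_out = -39.9 + 83.907 = 44.007 °C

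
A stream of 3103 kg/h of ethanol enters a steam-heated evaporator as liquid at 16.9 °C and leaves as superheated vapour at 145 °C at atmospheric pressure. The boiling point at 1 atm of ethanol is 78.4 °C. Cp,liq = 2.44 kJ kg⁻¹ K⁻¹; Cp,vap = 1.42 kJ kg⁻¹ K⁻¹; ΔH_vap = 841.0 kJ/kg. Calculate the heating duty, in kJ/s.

liquid 16.9→78.4 °C: 150.06 kJ/kg
vaporisation at 78.4 °C: 841 kJ/kg
vapour 78.4→145 °C: 94.572 kJ/kg
Δh = 150.06 + 841 + 94.572 = 1085.6 kJ/kg
Q = ṁ·Δh = 3103 kg/h × 1085.6 kJ/kg = 3.3687e+06 kJ/h
|Q| = 935.75 kW

Q = 936 kJ/s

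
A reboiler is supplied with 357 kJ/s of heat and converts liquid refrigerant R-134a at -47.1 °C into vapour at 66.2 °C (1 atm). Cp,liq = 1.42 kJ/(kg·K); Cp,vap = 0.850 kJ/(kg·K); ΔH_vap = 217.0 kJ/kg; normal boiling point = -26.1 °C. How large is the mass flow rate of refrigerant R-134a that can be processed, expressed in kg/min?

Δh = 1.42×(-26.1−-47.1) + 217.0 + 0.850×(66.2−-26.1) = 325.27 kJ/kg
Q = 357 kJ/s = 357 kJ/s = 21420 kJ/min
ṁ = Q/Δh = 21420 / 325.27 = 65.852 kg/min

ṁ = 65.9 kg/min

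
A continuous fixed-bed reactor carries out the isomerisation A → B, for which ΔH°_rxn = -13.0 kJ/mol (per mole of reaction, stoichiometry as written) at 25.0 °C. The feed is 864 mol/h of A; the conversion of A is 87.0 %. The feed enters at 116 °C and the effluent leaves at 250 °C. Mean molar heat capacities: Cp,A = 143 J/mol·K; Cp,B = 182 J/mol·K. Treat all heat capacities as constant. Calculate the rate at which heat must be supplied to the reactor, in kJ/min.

Q_in = 223 kJ/min

Extent of reaction ξ = 0.870 × 864 = 751.68 mol/h
Reaction term: ξ·ΔH°_rxn = 751.68 × -13.0 = -9771.8 kJ/h
Sensible, feed 116→25 °C: -11243 kJ/h
Outlet flows (mol/h): A 112.32, B 751.68
Sensible, products 25→250 °C: 34395 kJ/h
Q = ΔH = 13380 kJ/h = 3.7167 kW
Heat supplied = 223 kJ/min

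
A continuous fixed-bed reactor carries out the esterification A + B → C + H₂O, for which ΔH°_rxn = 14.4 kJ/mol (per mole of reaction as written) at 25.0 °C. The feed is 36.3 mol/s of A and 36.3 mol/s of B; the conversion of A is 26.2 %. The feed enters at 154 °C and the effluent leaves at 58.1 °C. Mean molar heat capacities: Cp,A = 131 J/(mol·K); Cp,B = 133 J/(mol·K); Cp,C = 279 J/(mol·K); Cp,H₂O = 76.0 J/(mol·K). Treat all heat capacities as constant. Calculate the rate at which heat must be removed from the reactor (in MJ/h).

Extent of reaction ξ = 0.262 × 36.3 = 9.5106 mol/s
Reaction term: ξ·ΔH°_rxn = 9.5106 × 14.4 = 136.95 kJ/s
Sensible, feed 154→25 °C: -1236.2 kJ/s
Outlet flows (mol/s): A 26.789, B 26.789, C 9.5106, H₂O 9.5106
Sensible, products 25→58.1 °C: 345.85 kJ/s
Q = ΔH = -753.43 kJ/s = -753.43 kW
Heat removed = 2712.3 MJ/h

Q_out = 2710 MJ/h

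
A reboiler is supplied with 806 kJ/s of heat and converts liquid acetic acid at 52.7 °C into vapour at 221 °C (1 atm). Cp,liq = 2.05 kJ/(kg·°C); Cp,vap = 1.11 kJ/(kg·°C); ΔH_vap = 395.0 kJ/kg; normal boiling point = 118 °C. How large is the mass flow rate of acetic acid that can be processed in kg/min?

Δh = 2.05×(118−52.7) + 395.0 + 1.11×(221−118) = 643.2 kJ/kg
Q = 806 kJ/s = 806 kJ/s = 48360 kJ/min
ṁ = Q/Δh = 48360 / 643.2 = 75.187 kg/min

ṁ = 75.2 kg/min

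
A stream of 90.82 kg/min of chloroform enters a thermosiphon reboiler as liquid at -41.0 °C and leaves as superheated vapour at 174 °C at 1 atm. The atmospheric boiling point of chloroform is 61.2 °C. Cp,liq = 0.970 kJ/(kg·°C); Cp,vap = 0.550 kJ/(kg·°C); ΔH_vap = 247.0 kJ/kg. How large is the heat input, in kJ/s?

liquid -41.0→61.2 °C: 99.134 kJ/kg
vaporisation at 61.2 °C: 247 kJ/kg
vapour 61.2→174 °C: 62.04 kJ/kg
Δh = 99.134 + 247 + 62.04 = 408.17 kJ/kg
Q = ṁ·Δh = 90.82 kg/min × 408.17 kJ/kg = 37070 kJ/min
|Q| = 617.84 kW

Q = 618 kJ/s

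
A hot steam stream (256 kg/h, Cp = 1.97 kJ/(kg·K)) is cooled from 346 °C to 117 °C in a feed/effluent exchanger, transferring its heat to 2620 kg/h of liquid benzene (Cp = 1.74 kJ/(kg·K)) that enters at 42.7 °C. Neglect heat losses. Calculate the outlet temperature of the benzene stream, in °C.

Heat released by hot stream: Q = 256 × 1.97 × (346 − 117) = 115490 kJ/h
Energy balance on cold side (adiabatic exchanger): Q = ṁ_c·Cp_c·(T_c,out − T_c,in)
T_c,out = 42.7 + 115490/(2620 × 1.74) = 68.033 °C

T_c,out = 68.0 °C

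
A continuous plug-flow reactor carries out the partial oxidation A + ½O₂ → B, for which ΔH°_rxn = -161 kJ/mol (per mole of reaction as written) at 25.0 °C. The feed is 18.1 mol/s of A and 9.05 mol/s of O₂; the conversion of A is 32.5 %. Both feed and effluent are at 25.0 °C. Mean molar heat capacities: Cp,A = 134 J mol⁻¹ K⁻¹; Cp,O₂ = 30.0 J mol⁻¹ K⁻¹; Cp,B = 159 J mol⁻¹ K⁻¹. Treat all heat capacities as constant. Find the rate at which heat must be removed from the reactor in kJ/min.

Extent of reaction ξ = 0.325 × 18.1 = 5.8825 mol/s
Reaction term: ξ·ΔH°_rxn = 5.8825 × -161 = -947.08 kJ/s
Q = ΔH = -947.08 kJ/s = -947.08 kW
Heat removed = 56825 kJ/min

Q_out = 56800 kJ/min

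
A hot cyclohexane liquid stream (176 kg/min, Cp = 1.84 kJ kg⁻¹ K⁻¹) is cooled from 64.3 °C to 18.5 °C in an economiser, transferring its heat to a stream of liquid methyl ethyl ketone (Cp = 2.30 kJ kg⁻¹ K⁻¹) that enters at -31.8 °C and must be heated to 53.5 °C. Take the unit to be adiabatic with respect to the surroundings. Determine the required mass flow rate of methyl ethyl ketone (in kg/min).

Heat released by hot stream: Q = 176 × 1.84 × (64.3 − 18.5) = 14832 kJ/min
Energy balance on cold side (adiabatic exchanger): Q = ṁ_c·Cp_c·(T_c,out − T_c,in)
ṁ_c = 14832 / [2.30 × (53.5 − -31.8)] = 75.6 kg/min

ṁ_c = 75.6 kg/min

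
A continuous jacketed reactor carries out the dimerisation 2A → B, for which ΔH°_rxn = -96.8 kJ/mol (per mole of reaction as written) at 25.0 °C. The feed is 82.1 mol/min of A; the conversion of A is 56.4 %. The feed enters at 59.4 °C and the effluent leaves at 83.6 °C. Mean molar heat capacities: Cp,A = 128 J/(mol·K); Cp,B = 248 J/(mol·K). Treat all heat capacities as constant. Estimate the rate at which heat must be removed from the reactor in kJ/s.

Extent of reaction ξ = 0.564 × 82.1 / 2 = 23.152 mol/min
Reaction term: ξ·ΔH°_rxn = 23.152 × -96.8 = -2241.1 kJ/min
Sensible, feed 59.4→25 °C: -361.5 kJ/min
Outlet flows (mol/min): A 35.796, B 23.152
Sensible, products 25→83.6 °C: 604.96 kJ/min
Q = ΔH = -1997.7 kJ/min = -33.295 kW
Heat removed = 33.295 kJ/s

Q_out = 33.3 kJ/s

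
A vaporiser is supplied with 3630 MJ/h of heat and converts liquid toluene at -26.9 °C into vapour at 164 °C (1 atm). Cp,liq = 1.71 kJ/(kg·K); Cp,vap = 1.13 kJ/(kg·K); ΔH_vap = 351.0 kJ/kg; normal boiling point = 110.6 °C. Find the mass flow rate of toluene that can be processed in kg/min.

Δh = 1.71×(110.6−-26.9) + 351.0 + 1.13×(164−110.6) = 646.47 kJ/kg
Q = 3630 MJ/h = 1008.3 kJ/s = 60500 kJ/min
ṁ = Q/Δh = 60500 / 646.47 = 93.586 kg/min

ṁ = 93.6 kg/min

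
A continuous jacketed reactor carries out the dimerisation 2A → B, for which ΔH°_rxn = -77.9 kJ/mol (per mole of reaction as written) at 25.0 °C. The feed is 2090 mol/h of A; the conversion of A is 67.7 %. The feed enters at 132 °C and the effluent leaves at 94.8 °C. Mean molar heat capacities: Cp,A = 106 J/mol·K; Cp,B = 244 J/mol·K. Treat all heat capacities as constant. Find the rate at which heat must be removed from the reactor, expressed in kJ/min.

Extent of reaction ξ = 0.677 × 2090 / 2 = 707.47 mol/h
Reaction term: ξ·ΔH°_rxn = 707.47 × -77.9 = -55112 kJ/h
Sensible, feed 132→25 °C: -23705 kJ/h
Outlet flows (mol/h): A 675.07, B 707.47
Sensible, products 25→94.8 °C: 17044 kJ/h
Q = ΔH = -61773 kJ/h = -17.159 kW
Heat removed = 1029.5 kJ/min

Q_out = 1030 kJ/min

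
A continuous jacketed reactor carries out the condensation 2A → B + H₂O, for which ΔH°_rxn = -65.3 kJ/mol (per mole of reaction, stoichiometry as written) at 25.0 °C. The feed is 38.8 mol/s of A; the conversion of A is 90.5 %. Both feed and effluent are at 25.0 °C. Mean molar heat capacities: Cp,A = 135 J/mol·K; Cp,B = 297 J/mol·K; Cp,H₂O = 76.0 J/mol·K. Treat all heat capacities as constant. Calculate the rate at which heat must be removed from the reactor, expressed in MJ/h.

Extent of reaction ξ = 0.905 × 38.8 / 2 = 17.557 mol/s
Reaction term: ξ·ΔH°_rxn = 17.557 × -65.3 = -1146.5 kJ/s
Q = ΔH = -1146.5 kJ/s = -1146.5 kW
Heat removed = 4127.3 MJ/h

Q_out = 4130 MJ/h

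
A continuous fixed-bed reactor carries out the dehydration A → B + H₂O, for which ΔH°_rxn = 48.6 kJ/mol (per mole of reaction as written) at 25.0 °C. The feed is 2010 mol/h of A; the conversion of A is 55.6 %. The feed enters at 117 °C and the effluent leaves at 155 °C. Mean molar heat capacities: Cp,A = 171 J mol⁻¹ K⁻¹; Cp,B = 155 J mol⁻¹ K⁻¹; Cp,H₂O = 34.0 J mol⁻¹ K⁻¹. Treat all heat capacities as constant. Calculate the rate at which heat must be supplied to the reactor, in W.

Q_in = 19400 W

Extent of reaction ξ = 0.556 × 2010 = 1117.6 mol/h
Reaction term: ξ·ΔH°_rxn = 1117.6 × 48.6 = 54313 kJ/h
Sensible, feed 117→25 °C: -31621 kJ/h
Outlet flows (mol/h): A 892.44, B 1117.6, H₂O 1117.6
Sensible, products 25→155 °C: 47297 kJ/h
Q = ΔH = 69989 kJ/h = 19.442 kW
Heat supplied = 19442 W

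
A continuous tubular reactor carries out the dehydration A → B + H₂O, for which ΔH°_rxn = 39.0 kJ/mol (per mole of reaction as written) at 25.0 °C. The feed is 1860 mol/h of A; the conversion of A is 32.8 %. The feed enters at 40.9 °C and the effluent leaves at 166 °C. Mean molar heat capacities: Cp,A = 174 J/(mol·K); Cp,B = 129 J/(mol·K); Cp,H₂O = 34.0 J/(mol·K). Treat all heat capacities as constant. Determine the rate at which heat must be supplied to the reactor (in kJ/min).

Q_in = 1060 kJ/min

Extent of reaction ξ = 0.328 × 1860 = 610.08 mol/h
Reaction term: ξ·ΔH°_rxn = 610.08 × 39.0 = 23793 kJ/h
Sensible, feed 40.9→25 °C: -5145.9 kJ/h
Outlet flows (mol/h): A 1249.9, B 610.08, H₂O 610.08
Sensible, products 25→166 °C: 44687 kJ/h
Q = ΔH = 63334 kJ/h = 17.593 kW
Heat supplied = 1055.6 kJ/min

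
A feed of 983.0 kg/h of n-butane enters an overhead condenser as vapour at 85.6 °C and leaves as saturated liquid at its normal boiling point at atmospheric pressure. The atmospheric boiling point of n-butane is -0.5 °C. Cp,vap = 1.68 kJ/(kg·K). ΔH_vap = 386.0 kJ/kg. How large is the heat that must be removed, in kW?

vapour 85.6→-0.5 °C: -144.65 kJ/kg
condensation at -0.5 °C: -386 kJ/kg
Δh = -144.65 + -386 = -530.65 kJ/kg
Q = ṁ·Δh = 983.0 kg/h × -530.65 kJ/kg = -521630 kJ/h
|Q| = 144.9 kW

Q_c = 145 kW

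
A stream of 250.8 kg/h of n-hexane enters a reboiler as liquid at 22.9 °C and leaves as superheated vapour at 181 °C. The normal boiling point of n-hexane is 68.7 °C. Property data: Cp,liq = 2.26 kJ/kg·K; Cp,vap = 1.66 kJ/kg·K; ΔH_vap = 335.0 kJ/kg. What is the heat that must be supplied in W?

Q = 43500 W

liquid 22.9→68.7 °C: 103.51 kJ/kg
vaporisation at 68.7 °C: 335 kJ/kg
vapour 68.7→181 °C: 186.42 kJ/kg
Δh = 103.51 + 335 + 186.42 = 624.93 kJ/kg
Q = ṁ·Δh = 250.8 kg/h × 624.93 kJ/kg = 156730 kJ/h
|Q| = 43.537 kW = 43537 W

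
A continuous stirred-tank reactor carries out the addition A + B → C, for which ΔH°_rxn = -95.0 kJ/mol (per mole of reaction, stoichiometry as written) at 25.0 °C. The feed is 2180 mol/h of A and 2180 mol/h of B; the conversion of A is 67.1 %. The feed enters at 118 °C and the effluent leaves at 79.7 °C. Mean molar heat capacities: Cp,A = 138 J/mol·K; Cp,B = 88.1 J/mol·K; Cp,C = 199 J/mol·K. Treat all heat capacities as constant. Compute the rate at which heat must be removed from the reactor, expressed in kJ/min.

Extent of reaction ξ = 0.671 × 2180 = 1462.8 mol/h
Reaction term: ξ·ΔH°_rxn = 1462.8 × -95.0 = -138960 kJ/h
Sensible, feed 118→25 °C: -45840 kJ/h
Outlet flows (mol/h): A 717.22, B 717.22, C 1462.8
Sensible, products 25→79.7 °C: 24793 kJ/h
Q = ΔH = -160010 kJ/h = -44.447 kW
Heat removed = 2666.8 kJ/min

Q_out = 2670 kJ/min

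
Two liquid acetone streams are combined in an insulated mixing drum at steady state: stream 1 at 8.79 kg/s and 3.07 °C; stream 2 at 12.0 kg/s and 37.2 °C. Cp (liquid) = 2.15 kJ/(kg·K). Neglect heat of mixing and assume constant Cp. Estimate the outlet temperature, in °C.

T_out = 22.8 °C

Adiabatic, steady state ⇒ Σ ṁᵢCp,ᵢ(T_out − Tᵢ) = 0
T_out = Σ ṁᵢCp,ᵢTᵢ / Σ ṁᵢCp,ᵢ
      = 1017.8 / 44.698 = 22.77 °C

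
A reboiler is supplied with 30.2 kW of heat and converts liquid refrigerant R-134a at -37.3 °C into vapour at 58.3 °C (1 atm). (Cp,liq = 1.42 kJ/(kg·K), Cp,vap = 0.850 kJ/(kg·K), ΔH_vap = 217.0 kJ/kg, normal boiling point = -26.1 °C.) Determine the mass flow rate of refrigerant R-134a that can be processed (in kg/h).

Δh = 1.42×(-26.1−-37.3) + 217.0 + 0.850×(58.3−-26.1) = 304.64 kJ/kg
Q = 30.2 kW = 30.2 kJ/s = 108720 kJ/h
ṁ = Q/Δh = 108720 / 304.64 = 356.88 kg/h

ṁ = 357 kg/h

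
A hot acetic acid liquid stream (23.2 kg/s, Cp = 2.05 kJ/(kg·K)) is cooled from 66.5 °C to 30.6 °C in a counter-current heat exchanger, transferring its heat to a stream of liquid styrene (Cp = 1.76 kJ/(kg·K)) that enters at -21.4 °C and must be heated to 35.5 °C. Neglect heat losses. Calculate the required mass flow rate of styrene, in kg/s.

Heat released by hot stream: Q = 23.2 × 2.05 × (66.5 − 30.6) = 1707.4 kJ/s
Energy balance on cold side (adiabatic exchanger): Q = ṁ_c·Cp_c·(T_c,out − T_c,in)
ṁ_c = 1707.4 / [1.76 × (35.5 − -21.4)] = 17.049 kg/s

ṁ_c = 17.0 kg/s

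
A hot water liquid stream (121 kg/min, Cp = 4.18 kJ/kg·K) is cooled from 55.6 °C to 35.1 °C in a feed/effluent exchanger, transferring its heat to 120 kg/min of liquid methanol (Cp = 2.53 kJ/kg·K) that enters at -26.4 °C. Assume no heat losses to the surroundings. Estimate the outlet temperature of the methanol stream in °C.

Heat released by hot stream: Q = 121 × 4.18 × (55.6 − 35.1) = 10368 kJ/min
Energy balance on cold side (adiabatic exchanger): Q = ṁ_c·Cp_c·(T_c,out − T_c,in)
T_c,out = -26.4 + 10368/(120 × 2.53) = 7.7518 °C

T_c,out = 7.75 °C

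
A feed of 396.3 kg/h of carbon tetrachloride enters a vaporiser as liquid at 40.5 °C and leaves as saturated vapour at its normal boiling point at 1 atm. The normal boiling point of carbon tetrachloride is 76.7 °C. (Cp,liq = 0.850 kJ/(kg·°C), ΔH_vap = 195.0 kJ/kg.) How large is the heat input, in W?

Q = 24900 W

liquid 40.5→76.7 °C: 30.77 kJ/kg
vaporisation at 76.7 °C: 195 kJ/kg
Δh = 30.77 + 195 = 225.77 kJ/kg
Q = ṁ·Δh = 396.3 kg/h × 225.77 kJ/kg = 89473 kJ/h
|Q| = 24.854 kW = 24854 W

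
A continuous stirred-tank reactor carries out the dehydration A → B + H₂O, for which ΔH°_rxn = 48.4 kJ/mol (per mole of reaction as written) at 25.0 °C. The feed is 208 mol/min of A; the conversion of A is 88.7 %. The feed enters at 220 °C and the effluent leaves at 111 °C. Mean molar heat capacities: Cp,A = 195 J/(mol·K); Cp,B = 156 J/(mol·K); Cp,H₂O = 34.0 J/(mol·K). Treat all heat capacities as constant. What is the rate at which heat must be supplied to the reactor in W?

Q_in = 73800 W

Extent of reaction ξ = 0.887 × 208 = 184.5 mol/min
Reaction term: ξ·ΔH°_rxn = 184.5 × 48.4 = 8929.6 kJ/min
Sensible, feed 220→25 °C: -7909.2 kJ/min
Outlet flows (mol/min): A 23.504, B 184.5, H₂O 184.5
Sensible, products 25→111 °C: 3408.8 kJ/min
Q = ΔH = 4429.2 kJ/min = 73.821 kW
Heat supplied = 73821 W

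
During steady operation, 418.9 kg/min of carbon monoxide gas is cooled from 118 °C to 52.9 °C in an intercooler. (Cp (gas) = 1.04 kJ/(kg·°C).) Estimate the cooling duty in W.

Q_c = 473000 W

Q = ṁ·Cp·ΔT = 418.9 × 1.04 × (52.9 − 118) = -28361 kJ/min
Converting: 28361 / 60 s = 472.69 kW
Cooling duty = 472690 W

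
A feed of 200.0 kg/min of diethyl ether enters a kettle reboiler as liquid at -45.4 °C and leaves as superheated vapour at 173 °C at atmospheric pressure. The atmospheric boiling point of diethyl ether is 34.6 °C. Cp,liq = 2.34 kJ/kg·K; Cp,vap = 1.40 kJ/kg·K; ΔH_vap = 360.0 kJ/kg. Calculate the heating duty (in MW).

liquid -45.4→34.6 °C: 187.2 kJ/kg
vaporisation at 34.6 °C: 360 kJ/kg
vapour 34.6→173 °C: 193.76 kJ/kg
Δh = 187.2 + 360 + 193.76 = 740.96 kJ/kg
Q = ṁ·Δh = 200.0 kg/min × 740.96 kJ/kg = 148190 kJ/min
|Q| = 2469.9 kW = 2.4699 MW

Q = 2.47 MW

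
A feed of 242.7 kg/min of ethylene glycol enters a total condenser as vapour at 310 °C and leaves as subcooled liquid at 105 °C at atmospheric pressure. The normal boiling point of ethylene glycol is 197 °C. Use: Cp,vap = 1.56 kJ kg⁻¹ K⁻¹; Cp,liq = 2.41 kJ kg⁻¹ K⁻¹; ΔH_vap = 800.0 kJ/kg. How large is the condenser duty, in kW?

Q_c = 4850 kW

vapour 310→197 °C: -176.28 kJ/kg
condensation at 197 °C: -800 kJ/kg
liquid 197→105 °C: -221.72 kJ/kg
Δh = -176.28 + -800 + -221.72 = -1198 kJ/kg
Q = ṁ·Δh = 242.7 kg/min × -1198 kJ/kg = -290750 kJ/min
|Q| = 4845.9 kW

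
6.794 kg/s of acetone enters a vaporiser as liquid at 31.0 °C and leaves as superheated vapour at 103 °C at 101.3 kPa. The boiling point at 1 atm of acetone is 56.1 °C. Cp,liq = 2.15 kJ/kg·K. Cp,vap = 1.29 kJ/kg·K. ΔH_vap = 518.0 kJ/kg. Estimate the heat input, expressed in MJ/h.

Q = 15500 MJ/h

liquid 31.0→56.1 °C: 53.965 kJ/kg
vaporisation at 56.1 °C: 518 kJ/kg
vapour 56.1→103 °C: 60.501 kJ/kg
Δh = 53.965 + 518 + 60.501 = 632.47 kJ/kg
Q = ṁ·Δh = 6.794 kg/s × 632.47 kJ/kg = 4297 kJ/s
|Q| = 4297 kW = 15469 MJ/h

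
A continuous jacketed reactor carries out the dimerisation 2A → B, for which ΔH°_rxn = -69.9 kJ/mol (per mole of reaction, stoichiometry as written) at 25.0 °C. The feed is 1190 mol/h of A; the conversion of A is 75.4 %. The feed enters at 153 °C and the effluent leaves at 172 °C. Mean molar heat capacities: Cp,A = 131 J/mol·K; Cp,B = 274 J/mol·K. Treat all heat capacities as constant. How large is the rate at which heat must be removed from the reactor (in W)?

Q_out = 7670 W

Extent of reaction ξ = 0.754 × 1190 / 2 = 448.63 mol/h
Reaction term: ξ·ΔH°_rxn = 448.63 × -69.9 = -31359 kJ/h
Sensible, feed 153→25 °C: -19954 kJ/h
Outlet flows (mol/h): A 292.74, B 448.63
Sensible, products 25→172 °C: 23707 kJ/h
Q = ΔH = -27606 kJ/h = -7.6683 kW
Heat removed = 7668.3 W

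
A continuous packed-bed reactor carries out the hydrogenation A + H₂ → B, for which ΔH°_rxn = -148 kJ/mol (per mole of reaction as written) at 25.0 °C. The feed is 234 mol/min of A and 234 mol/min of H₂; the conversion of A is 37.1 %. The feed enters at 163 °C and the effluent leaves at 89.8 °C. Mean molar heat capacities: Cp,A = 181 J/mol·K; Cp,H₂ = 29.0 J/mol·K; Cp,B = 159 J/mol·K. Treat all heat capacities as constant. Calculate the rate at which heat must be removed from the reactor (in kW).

Q_out = 279 kW

Extent of reaction ξ = 0.371 × 234 = 86.814 mol/min
Reaction term: ξ·ΔH°_rxn = 86.814 × -148 = -12848 kJ/min
Sensible, feed 163→25 °C: -6781.3 kJ/min
Outlet flows (mol/min): A 147.19, H₂ 147.19, B 86.814
Sensible, products 25→89.8 °C: 2897.4 kJ/min
Q = ΔH = -16732 kJ/min = -278.87 kW
Heat removed = 278.87 kW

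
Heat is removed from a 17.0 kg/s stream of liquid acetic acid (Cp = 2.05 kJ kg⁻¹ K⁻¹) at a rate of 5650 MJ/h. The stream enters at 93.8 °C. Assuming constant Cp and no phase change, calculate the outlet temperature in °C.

Q = 5650 MJ/h = 1569.4 kJ/s
ΔT = Q/(ṁ·Cp) = 1569.4/(17.0×2.05) = 45.034 K
T_out = 93.8 − 45.034 = 48.766 °C

T_out = 48.8 °C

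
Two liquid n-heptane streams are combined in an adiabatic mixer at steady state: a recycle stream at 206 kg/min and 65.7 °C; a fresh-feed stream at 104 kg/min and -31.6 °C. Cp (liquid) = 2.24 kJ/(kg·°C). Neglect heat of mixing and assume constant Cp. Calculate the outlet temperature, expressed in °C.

T_out = 33.1 °C

No heat crosses the boundary, so H_out = H_in.
T_out = Σ ṁᵢCp,ᵢTᵢ / Σ ṁᵢCp,ᵢ
      = 22955 / 694.4 = 33.057 °C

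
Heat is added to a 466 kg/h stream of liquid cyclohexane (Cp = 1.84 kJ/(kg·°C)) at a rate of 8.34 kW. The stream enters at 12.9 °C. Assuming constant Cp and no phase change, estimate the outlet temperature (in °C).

Q = 8.34 kW = 30024 kJ/h
ΔT = Q/(ṁ·Cp) = 30024/(466×1.84) = 35.016 K
T_out = 12.9 + 35.016 = 47.916 °C

T_out = 47.9 °C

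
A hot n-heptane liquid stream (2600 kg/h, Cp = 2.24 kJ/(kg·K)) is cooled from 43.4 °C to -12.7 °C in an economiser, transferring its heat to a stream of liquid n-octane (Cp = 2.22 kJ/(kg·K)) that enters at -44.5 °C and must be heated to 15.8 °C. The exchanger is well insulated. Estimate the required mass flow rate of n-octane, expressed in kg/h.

Heat released by hot stream: Q = 2600 × 2.24 × (43.4 − -12.7) = 326730 kJ/h
Energy balance on cold side (adiabatic exchanger): Q = ṁ_c·Cp_c·(T_c,out − T_c,in)
ṁ_c = 326730 / [2.22 × (15.8 − -44.5)] = 2440.7 kg/h

ṁ_c = 2440 kg/h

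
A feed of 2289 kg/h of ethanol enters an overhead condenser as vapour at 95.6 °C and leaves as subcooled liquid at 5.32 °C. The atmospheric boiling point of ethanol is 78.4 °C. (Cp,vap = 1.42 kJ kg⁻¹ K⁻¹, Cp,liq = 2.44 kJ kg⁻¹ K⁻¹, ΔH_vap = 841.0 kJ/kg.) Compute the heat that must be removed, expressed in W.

vapour 95.6→78.4 °C: -24.424 kJ/kg
condensation at 78.4 °C: -841 kJ/kg
liquid 78.4→5.32 °C: -178.32 kJ/kg
Δh = -24.424 + -841 + -178.32 = -1043.7 kJ/kg
Q = ṁ·Δh = 2289 kg/h × -1043.7 kJ/kg = -2.3891e+06 kJ/h
|Q| = 663.64 kW = 663640 W

Q_c = 664000 W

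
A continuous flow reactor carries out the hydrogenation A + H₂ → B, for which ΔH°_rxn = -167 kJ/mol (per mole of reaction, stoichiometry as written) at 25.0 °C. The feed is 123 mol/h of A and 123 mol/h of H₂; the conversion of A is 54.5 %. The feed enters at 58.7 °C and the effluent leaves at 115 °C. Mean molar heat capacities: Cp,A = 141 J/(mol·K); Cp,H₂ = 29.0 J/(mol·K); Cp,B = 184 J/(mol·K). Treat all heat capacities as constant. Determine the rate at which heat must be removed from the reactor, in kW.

Extent of reaction ξ = 0.545 × 123 = 67.035 mol/h
Reaction term: ξ·ΔH°_rxn = 67.035 × -167 = -11195 kJ/h
Sensible, feed 58.7→25 °C: -704.67 kJ/h
Outlet flows (mol/h): A 55.965, H₂ 55.965, B 67.035
Sensible, products 25→115 °C: 1966.4 kJ/h
Q = ΔH = -9933.1 kJ/h = -2.7592 kW
Heat removed = 2.7592 kW

Q_out = 2.76 kW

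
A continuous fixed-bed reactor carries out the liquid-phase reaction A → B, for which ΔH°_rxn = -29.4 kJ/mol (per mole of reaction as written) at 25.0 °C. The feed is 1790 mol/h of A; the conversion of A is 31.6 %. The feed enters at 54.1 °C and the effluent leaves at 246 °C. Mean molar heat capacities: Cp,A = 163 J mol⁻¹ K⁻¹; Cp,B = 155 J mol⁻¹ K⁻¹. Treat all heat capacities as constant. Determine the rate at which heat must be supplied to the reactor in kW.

Q_in = 10.7 kW

Extent of reaction ξ = 0.316 × 1790 = 565.64 mol/h
Reaction term: ξ·ΔH°_rxn = 565.64 × -29.4 = -16630 kJ/h
Sensible, feed 54.1→25 °C: -8490.5 kJ/h
Outlet flows (mol/h): A 1224.4, B 565.64
Sensible, products 25→246 °C: 63481 kJ/h
Q = ΔH = 38361 kJ/h = 10.656 kW
Heat supplied = 10.656 kW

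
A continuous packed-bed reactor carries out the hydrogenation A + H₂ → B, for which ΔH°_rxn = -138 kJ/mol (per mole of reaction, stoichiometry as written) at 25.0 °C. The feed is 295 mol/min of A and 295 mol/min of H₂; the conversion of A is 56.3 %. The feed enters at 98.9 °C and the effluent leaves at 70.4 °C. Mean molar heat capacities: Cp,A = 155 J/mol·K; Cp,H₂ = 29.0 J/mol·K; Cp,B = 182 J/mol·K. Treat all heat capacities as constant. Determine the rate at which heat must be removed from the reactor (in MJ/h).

Q_out = 1470 MJ/h

Extent of reaction ξ = 0.563 × 295 = 166.08 mol/min
Reaction term: ξ·ΔH°_rxn = 166.08 × -138 = -22920 kJ/min
Sensible, feed 98.9→25 °C: -4011.3 kJ/min
Outlet flows (mol/min): A 128.92, H₂ 128.92, B 166.08
Sensible, products 25→70.4 °C: 2449.2 kJ/min
Q = ΔH = -24482 kJ/min = -408.03 kW
Heat removed = 1468.9 MJ/h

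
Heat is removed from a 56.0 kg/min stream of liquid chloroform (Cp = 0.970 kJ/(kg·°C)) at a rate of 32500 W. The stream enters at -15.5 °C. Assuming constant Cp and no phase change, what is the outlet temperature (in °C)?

T_out = -51.4 °C

Q = 32500 W = 1950 kJ/min
ΔT = Q/(ṁ·Cp) = 1950/(56.0×0.970) = 35.898 K
T_out = -15.5 − 35.898 = -51.398 °C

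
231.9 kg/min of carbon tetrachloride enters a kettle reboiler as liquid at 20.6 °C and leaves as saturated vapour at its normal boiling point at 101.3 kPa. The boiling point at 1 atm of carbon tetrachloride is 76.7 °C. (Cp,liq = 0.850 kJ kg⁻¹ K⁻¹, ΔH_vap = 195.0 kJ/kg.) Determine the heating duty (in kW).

liquid 20.6→76.7 °C: 47.685 kJ/kg
vaporisation at 76.7 °C: 195 kJ/kg
Δh = 47.685 + 195 = 242.69 kJ/kg
Q = ṁ·Δh = 231.9 kg/min × 242.69 kJ/kg = 56279 kJ/min
|Q| = 937.98 kW

Q = 938 kW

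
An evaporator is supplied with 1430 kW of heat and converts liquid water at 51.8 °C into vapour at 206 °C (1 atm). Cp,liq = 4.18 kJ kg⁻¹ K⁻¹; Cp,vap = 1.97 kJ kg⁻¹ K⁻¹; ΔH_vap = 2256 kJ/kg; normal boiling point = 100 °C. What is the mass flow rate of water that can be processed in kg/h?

Δh = 4.18×(100−51.8) + 2256 + 1.97×(206−100) = 2666.3 kJ/kg
Q = 1430 kW = 1430 kJ/s = 5.148e+06 kJ/h
ṁ = Q/Δh = 5.148e+06 / 2666.3 = 1930.8 kg/h

ṁ = 1930 kg/h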